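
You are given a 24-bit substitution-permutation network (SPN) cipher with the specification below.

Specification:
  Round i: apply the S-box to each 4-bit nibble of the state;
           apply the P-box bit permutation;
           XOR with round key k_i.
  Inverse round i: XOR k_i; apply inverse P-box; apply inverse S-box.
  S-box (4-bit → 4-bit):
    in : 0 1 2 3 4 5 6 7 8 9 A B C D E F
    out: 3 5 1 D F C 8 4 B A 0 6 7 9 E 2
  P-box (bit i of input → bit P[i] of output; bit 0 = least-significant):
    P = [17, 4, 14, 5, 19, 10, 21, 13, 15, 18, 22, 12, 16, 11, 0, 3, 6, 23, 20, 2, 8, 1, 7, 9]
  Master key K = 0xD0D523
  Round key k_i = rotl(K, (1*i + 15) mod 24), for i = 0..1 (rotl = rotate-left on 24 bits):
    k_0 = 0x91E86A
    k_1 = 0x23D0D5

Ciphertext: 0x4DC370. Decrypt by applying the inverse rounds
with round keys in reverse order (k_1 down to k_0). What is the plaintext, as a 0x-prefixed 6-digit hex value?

0x9818B8

s_0 = ciphertext = 0x4DC370
s_1 = InvRound(s_0, k_1) = 0x367E1D
s_2 = InvRound(s_1, k_0) = 0x9818B8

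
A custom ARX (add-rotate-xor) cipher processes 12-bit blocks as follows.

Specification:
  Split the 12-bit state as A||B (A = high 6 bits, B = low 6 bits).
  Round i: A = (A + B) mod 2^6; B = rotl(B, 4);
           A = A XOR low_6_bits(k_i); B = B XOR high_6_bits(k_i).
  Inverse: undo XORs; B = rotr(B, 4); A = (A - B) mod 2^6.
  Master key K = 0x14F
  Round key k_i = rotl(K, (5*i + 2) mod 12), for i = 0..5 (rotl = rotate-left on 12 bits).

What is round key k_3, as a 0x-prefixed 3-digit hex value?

0x9E2

K = 0x14F
k_0 = rotl(K, (5*0+2) mod 12) = rotl(K, 2) = 0x53C
k_1 = rotl(K, (5*1+2) mod 12) = rotl(K, 7) = 0x78A
k_2 = rotl(K, (5*2+2) mod 12) = rotl(K, 0) = 0x14F
k_3 = rotl(K, (5*3+2) mod 12) = rotl(K, 5) = 0x9E2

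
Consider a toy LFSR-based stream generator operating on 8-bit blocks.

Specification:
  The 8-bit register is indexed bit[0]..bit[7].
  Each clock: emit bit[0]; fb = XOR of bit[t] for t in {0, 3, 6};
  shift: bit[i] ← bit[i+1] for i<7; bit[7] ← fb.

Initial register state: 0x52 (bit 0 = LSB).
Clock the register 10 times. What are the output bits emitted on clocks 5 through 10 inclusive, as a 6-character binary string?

reg_0 = 0x52
clock 1: out=0, reg = 0xA9
clock 2: out=1, reg = 0x54
clock 3: out=0, reg = 0xAA
clock 4: out=0, reg = 0xD5
clock 5: out=1, reg = 0x6A
clock 6: out=0, reg = 0x35
clock 7: out=1, reg = 0x9A
clock 8: out=0, reg = 0xCD
clock 9: out=1, reg = 0xE6
clock 10: out=0, reg = 0xF3

101010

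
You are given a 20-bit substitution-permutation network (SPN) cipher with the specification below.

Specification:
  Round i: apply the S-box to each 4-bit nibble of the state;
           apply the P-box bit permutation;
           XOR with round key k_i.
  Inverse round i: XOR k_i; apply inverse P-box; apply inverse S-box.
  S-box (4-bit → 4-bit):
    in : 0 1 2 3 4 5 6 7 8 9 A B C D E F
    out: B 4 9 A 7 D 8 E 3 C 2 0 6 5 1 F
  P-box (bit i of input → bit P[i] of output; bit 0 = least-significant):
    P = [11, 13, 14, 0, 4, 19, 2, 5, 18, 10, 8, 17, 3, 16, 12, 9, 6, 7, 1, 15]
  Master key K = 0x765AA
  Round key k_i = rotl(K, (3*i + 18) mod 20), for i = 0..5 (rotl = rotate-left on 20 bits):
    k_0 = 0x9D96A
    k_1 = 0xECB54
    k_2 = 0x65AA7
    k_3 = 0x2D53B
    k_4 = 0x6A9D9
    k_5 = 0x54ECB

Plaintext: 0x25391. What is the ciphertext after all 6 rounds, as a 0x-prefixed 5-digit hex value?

0x37F9F

s_0 = plaintext = 0x25391
s_1 = Round(s_0, k_0) = 0xB0F06
s_2 = Round(s_1, k_1) = 0x1CC6D
s_3 = Round(s_2, k_2) = 0x70785
s_4 = Round(s_3, k_3) = 0x91AA0
s_5 = Round(s_4, k_4) = 0xE15DA
s_6 = Round(s_5, k_5) = 0x37F9F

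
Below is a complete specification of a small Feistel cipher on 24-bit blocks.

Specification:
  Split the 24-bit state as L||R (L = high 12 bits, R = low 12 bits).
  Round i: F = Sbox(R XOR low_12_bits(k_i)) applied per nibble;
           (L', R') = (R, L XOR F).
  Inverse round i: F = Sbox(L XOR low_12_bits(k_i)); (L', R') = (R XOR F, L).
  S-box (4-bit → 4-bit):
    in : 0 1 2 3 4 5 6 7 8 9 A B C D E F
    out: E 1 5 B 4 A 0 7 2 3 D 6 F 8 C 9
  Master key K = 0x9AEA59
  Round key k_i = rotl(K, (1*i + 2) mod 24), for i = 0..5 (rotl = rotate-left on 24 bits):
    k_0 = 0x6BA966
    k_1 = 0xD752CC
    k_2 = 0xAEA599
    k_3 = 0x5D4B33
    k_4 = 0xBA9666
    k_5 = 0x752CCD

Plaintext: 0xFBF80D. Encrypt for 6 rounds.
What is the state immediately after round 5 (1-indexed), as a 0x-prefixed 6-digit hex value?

0x9372D4

s_0 = plaintext = 0xFBF80D
s_1 = Round(s_0, k_0) = 0x80DEB9
s_2 = Round(s_1, k_1) = 0xEB9777
s_3 = Round(s_2, k_2) = 0x777B75
s_4 = Round(s_3, k_3) = 0xB75937
s_5 = Round(s_4, k_4) = 0x9372D4
s_6 = Round(s_5, k_5) = 0x2D4524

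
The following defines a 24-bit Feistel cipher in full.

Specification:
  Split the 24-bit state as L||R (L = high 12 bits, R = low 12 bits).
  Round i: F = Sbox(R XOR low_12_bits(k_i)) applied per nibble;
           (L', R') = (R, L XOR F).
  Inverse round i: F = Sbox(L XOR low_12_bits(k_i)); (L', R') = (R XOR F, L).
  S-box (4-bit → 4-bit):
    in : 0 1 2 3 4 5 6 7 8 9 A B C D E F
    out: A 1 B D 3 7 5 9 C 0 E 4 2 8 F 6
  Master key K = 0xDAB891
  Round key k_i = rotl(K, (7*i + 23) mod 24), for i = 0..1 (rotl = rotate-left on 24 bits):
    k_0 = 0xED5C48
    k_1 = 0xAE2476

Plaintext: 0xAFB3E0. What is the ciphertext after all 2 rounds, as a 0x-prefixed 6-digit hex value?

s_0 = plaintext = 0xAFB3E0
s_1 = Round(s_0, k_0) = 0x3E0C17
s_2 = Round(s_1, k_1) = 0xC17FB1

0xC17FB1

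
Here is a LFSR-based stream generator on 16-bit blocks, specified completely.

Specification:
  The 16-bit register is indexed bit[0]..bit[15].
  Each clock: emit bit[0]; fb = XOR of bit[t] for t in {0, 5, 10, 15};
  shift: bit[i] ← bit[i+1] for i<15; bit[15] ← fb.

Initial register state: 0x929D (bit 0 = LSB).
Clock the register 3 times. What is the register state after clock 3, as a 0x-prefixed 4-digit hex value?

reg_0 = 0x929D
clock 1: out=1, reg = 0x494E
clock 2: out=0, reg = 0x24A7
clock 3: out=1, reg = 0x9253

0x9253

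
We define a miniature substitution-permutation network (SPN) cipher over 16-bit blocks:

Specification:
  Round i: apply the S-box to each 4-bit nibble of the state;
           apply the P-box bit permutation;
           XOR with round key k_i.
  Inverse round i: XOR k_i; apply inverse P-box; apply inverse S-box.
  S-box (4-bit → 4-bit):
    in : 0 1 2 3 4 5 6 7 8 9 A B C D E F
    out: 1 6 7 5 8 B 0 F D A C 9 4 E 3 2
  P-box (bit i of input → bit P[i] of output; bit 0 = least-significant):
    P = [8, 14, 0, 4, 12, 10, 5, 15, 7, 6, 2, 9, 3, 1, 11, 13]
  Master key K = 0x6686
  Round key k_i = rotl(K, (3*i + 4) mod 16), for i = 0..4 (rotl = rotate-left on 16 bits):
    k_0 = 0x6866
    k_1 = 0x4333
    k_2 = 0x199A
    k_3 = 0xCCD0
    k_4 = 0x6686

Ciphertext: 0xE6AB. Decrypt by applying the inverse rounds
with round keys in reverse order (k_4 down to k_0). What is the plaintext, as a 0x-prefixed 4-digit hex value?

s_0 = ciphertext = 0xE6AB
s_1 = InvRound(s_0, k_4) = 0x0CAC
s_2 = InvRound(s_1, k_3) = 0x01A9
s_3 = InvRound(s_2, k_2) = 0x163A
s_4 = InvRound(s_3, k_1) = 0x06E2
s_5 = InvRound(s_4, k_0) = 0xA8FF

0xA8FF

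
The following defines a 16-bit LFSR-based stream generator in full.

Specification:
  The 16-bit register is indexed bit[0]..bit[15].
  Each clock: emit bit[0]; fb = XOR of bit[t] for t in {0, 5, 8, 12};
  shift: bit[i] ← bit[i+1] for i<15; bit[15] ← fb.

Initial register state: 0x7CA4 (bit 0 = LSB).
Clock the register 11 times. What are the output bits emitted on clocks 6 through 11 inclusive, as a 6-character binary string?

reg_0 = 0x7CA4
clock 1: out=0, reg = 0x3E52
clock 2: out=0, reg = 0x9F29
clock 3: out=1, reg = 0x4F94
clock 4: out=0, reg = 0xA7CA
clock 5: out=0, reg = 0xD3E5
clock 6: out=1, reg = 0x69F2
clock 7: out=0, reg = 0x34F9
clock 8: out=1, reg = 0x9A7C
clock 9: out=0, reg = 0x4D3E
clock 10: out=0, reg = 0x269F
clock 11: out=1, reg = 0x934F

101001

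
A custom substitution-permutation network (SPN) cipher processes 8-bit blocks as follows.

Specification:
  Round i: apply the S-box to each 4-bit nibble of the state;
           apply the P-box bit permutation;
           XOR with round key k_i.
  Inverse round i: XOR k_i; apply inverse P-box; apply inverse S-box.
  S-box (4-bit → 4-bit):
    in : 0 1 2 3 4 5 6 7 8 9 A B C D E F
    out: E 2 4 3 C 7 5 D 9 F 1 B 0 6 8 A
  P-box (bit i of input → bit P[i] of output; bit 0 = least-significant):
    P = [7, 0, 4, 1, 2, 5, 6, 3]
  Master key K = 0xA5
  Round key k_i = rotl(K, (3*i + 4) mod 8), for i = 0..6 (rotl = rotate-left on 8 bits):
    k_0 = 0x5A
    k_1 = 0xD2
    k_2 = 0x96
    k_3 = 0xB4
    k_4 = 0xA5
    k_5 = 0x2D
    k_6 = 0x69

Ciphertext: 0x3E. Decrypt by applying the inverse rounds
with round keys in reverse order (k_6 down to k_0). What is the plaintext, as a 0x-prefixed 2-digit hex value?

s_0 = ciphertext = 0x3E
s_1 = InvRound(s_0, k_6) = 0x60
s_2 = InvRound(s_1, k_5) = 0x71
s_3 = InvRound(s_2, k_4) = 0x66
s_4 = InvRound(s_3, k_3) = 0x27
s_5 = InvRound(s_4, k_2) = 0x15
s_6 = InvRound(s_5, k_1) = 0x6B
s_7 = InvRound(s_6, k_0) = 0x1D

0x1D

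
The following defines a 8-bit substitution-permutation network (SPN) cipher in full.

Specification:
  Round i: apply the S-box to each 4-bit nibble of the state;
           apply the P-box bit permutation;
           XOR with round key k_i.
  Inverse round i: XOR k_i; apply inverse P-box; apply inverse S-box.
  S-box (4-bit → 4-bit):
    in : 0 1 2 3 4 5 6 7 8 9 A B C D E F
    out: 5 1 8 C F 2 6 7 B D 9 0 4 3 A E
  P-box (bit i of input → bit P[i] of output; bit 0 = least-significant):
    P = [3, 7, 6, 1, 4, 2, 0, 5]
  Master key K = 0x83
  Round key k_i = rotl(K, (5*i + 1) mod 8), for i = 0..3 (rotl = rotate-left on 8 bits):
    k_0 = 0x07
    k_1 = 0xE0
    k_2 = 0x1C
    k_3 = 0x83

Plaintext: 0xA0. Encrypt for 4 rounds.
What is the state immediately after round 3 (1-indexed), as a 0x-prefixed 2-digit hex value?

0xF5

s_0 = plaintext = 0xA0
s_1 = Round(s_0, k_0) = 0x7F
s_2 = Round(s_1, k_1) = 0x37
s_3 = Round(s_2, k_2) = 0xF5
s_4 = Round(s_3, k_3) = 0x26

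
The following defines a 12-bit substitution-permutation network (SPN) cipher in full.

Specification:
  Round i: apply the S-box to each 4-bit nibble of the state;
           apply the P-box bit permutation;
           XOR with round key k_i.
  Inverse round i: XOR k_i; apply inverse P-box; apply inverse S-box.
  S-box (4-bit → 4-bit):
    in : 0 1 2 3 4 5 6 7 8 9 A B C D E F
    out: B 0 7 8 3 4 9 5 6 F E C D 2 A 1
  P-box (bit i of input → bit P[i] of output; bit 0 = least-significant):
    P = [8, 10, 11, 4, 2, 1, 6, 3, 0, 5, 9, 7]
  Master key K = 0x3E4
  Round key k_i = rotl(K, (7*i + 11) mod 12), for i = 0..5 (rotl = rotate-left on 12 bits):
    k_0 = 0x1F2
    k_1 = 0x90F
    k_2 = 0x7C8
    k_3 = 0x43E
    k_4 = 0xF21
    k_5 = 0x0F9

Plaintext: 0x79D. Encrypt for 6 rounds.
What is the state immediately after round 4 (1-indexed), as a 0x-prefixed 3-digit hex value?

0x5BD

s_0 = plaintext = 0x79D
s_1 = Round(s_0, k_0) = 0x7BD
s_2 = Round(s_1, k_1) = 0xF46
s_3 = Round(s_2, k_2) = 0x6DF
s_4 = Round(s_3, k_3) = 0x5BD
s_5 = Round(s_4, k_4) = 0x969
s_6 = Round(s_5, k_5) = 0xF44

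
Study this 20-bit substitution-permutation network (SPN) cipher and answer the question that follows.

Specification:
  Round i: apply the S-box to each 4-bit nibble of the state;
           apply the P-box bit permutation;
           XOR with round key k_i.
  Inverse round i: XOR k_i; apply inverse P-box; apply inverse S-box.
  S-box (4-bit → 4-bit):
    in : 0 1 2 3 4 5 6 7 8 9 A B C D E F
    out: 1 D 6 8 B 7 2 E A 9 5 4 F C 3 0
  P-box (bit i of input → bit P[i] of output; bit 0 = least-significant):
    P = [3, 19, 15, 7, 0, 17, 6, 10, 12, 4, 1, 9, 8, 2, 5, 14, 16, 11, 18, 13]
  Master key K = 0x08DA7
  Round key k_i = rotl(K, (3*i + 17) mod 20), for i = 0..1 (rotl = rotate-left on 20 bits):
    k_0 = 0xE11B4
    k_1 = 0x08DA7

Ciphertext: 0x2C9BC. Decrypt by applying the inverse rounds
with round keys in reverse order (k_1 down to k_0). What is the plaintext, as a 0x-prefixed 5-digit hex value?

s_0 = ciphertext = 0x2C9BC
s_1 = InvRound(s_0, k_1) = 0xF3240
s_2 = InvRound(s_1, k_0) = 0x958B3

0x958B3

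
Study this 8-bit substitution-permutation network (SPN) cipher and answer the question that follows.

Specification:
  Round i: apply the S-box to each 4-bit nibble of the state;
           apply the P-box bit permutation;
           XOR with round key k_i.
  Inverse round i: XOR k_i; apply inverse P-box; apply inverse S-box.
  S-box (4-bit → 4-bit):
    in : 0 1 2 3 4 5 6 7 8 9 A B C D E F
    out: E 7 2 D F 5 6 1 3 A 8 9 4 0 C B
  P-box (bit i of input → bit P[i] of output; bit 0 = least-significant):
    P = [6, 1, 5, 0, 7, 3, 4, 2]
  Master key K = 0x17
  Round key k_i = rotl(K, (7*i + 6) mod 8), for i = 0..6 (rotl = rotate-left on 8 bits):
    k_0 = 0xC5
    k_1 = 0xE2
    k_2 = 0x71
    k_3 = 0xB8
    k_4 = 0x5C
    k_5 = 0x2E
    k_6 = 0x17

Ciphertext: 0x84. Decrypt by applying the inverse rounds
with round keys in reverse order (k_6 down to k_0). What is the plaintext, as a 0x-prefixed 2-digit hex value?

s_0 = ciphertext = 0x84
s_1 = InvRound(s_0, k_6) = 0x59
s_2 = InvRound(s_1, k_5) = 0xE4
s_3 = InvRound(s_2, k_4) = 0x1C
s_4 = InvRound(s_3, k_3) = 0xBC
s_5 = InvRound(s_4, k_2) = 0xFB
s_6 = InvRound(s_5, k_1) = 0x6A
s_7 = InvRound(s_6, k_0) = 0xF0

0xF0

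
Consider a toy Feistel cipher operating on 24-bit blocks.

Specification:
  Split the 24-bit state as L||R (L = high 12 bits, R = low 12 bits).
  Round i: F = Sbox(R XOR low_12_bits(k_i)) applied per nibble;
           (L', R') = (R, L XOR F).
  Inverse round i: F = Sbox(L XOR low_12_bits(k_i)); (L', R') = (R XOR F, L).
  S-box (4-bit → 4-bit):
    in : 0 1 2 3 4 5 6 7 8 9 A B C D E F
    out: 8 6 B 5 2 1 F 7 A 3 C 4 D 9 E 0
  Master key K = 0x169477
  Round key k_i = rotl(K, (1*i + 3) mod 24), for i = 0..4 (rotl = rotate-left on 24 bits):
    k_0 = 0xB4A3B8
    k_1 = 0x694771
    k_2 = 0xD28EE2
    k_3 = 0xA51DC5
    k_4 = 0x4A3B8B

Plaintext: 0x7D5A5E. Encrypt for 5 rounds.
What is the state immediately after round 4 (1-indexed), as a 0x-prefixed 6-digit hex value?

0x200FAB

s_0 = plaintext = 0x7D5A5E
s_1 = Round(s_0, k_0) = 0xA5E43A
s_2 = Round(s_1, k_1) = 0x43AF7A
s_3 = Round(s_2, k_2) = 0xF7A200
s_4 = Round(s_3, k_3) = 0x200FAB
s_5 = Round(s_4, k_4) = 0xFAB0B8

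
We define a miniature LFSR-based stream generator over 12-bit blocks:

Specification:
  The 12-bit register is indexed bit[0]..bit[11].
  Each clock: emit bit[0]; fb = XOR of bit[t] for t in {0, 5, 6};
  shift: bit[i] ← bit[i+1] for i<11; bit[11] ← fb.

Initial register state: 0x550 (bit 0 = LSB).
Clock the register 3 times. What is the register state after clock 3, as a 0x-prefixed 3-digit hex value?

0xEAA

reg_0 = 0x550
clock 1: out=0, reg = 0xAA8
clock 2: out=0, reg = 0xD54
clock 3: out=0, reg = 0xEAA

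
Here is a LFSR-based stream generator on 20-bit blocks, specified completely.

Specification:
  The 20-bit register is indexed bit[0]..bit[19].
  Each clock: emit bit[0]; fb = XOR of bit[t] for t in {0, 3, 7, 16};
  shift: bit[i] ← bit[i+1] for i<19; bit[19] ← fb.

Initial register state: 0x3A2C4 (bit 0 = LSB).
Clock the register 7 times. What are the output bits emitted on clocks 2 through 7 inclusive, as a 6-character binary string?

reg_0 = 0x3A2C4
clock 1: out=0, reg = 0x1D162
clock 2: out=0, reg = 0x8E8B1
clock 3: out=1, reg = 0x47458
clock 4: out=0, reg = 0xA3A2C
clock 5: out=0, reg = 0xD1D16
clock 6: out=0, reg = 0xE8E8B
clock 7: out=1, reg = 0xF4745

010001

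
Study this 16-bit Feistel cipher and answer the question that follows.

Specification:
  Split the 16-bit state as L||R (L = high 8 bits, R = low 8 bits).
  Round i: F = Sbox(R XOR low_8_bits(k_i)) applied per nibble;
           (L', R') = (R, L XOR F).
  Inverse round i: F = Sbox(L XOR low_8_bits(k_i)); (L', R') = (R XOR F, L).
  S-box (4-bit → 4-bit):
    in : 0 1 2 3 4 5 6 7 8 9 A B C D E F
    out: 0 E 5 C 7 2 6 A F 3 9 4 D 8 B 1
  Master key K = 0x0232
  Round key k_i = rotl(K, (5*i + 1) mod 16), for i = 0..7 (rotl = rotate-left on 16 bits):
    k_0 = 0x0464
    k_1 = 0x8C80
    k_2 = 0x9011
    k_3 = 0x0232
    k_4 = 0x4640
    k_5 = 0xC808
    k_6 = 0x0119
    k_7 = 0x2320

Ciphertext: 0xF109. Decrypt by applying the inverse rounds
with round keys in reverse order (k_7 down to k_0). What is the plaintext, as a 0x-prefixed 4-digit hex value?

0x527E

s_0 = ciphertext = 0xF109
s_1 = InvRound(s_0, k_7) = 0x87F1
s_2 = InvRound(s_1, k_6) = 0xCA87
s_3 = InvRound(s_2, k_5) = 0x52CA
s_4 = InvRound(s_3, k_4) = 0x2F52
s_5 = InvRound(s_4, k_3) = 0xBA2F
s_6 = InvRound(s_5, k_2) = 0xBBBA
s_7 = InvRound(s_6, k_1) = 0x7EBB
s_8 = InvRound(s_7, k_0) = 0x527E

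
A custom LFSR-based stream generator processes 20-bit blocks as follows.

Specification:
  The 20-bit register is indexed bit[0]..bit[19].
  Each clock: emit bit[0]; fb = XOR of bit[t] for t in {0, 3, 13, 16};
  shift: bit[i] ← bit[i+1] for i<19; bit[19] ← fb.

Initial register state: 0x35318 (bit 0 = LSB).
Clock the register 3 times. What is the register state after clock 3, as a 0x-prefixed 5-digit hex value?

reg_0 = 0x35318
clock 1: out=0, reg = 0x1A98C
clock 2: out=0, reg = 0x8D4C6
clock 3: out=0, reg = 0x46A63

0x46A63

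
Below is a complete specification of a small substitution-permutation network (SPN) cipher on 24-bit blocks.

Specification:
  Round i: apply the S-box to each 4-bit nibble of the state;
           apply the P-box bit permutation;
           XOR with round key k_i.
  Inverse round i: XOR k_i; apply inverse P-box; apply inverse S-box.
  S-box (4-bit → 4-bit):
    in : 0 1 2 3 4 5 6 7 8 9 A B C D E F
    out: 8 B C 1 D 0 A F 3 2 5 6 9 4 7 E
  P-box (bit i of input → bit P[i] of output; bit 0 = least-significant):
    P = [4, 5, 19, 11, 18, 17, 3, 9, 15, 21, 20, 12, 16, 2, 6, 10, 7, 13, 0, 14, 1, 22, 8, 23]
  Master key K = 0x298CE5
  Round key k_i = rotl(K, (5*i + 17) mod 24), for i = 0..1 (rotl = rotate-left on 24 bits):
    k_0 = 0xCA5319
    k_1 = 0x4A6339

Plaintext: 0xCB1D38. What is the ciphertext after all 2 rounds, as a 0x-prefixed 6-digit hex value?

0x739544

s_0 = plaintext = 0xCB1D38
s_1 = Round(s_0, k_0) = 0x5F772E
s_2 = Round(s_1, k_1) = 0x739544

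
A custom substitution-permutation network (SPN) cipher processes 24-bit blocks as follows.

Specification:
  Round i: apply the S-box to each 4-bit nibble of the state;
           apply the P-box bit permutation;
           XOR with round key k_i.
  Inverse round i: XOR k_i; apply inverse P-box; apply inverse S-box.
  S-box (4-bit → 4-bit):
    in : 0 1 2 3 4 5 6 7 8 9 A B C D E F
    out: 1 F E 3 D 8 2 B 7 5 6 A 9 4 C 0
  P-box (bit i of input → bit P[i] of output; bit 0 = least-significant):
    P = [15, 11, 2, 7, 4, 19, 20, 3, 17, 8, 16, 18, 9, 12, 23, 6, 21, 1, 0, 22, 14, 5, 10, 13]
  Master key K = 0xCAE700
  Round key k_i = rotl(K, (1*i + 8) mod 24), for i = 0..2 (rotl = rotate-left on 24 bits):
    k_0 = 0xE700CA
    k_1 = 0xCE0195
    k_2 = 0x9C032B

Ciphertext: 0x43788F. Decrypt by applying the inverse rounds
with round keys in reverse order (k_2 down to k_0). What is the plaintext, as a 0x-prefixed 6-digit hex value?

s_0 = ciphertext = 0x43788F
s_1 = InvRound(s_0, k_2) = 0x7581A2
s_2 = InvRound(s_1, k_1) = 0x68D989
s_3 = InvRound(s_2, k_0) = 0x0A2163

0x0A2163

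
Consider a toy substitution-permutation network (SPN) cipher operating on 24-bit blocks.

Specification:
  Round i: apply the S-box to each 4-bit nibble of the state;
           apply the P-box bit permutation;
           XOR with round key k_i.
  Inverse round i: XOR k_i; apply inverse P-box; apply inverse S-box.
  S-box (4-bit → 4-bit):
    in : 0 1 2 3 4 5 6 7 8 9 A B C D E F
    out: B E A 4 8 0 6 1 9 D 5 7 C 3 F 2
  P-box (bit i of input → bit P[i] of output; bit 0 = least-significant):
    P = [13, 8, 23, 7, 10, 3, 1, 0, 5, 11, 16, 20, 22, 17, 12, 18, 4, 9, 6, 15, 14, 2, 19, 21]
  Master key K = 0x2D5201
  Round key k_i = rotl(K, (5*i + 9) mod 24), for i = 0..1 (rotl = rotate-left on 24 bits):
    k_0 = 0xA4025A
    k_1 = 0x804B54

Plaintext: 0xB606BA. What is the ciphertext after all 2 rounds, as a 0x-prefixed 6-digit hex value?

0x9B598B

s_0 = plaintext = 0xB606BA
s_1 = Round(s_0, k_0) = 0x6B6C14
s_2 = Round(s_1, k_1) = 0x9B598B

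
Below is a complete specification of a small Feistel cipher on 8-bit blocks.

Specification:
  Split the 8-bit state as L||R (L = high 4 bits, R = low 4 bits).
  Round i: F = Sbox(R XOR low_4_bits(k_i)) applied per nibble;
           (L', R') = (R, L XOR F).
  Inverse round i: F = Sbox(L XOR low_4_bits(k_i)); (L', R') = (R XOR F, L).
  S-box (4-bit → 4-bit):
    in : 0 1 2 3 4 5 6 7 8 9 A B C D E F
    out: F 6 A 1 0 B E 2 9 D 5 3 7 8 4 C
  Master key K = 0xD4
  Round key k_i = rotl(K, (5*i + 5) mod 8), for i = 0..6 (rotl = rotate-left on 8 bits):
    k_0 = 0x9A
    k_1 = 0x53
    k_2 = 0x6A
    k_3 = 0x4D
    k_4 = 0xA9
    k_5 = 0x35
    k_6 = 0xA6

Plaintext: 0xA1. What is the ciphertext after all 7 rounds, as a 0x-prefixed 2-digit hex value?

0x15

s_0 = plaintext = 0xA1
s_1 = Round(s_0, k_0) = 0x19
s_2 = Round(s_1, k_1) = 0x94
s_3 = Round(s_2, k_2) = 0x4D
s_4 = Round(s_3, k_3) = 0xDB
s_5 = Round(s_4, k_4) = 0xB7
s_6 = Round(s_5, k_5) = 0x71
s_7 = Round(s_6, k_6) = 0x15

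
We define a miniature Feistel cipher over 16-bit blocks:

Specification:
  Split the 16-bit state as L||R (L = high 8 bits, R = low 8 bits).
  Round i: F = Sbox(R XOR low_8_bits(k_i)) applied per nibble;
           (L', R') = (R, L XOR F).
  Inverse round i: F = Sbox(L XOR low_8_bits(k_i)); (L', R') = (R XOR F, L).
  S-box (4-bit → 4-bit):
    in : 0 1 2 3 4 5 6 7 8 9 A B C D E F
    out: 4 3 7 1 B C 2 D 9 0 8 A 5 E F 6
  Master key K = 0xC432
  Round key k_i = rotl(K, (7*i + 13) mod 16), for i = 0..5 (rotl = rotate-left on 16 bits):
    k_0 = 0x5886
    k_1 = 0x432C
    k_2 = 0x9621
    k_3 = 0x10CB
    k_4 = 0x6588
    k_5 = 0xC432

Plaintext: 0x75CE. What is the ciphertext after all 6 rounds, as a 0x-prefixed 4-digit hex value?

s_0 = plaintext = 0x75CE
s_1 = Round(s_0, k_0) = 0xCECC
s_2 = Round(s_1, k_1) = 0xCC3A
s_3 = Round(s_2, k_2) = 0x3AF6
s_4 = Round(s_3, k_3) = 0xF624
s_5 = Round(s_4, k_4) = 0x2473
s_6 = Round(s_5, k_5) = 0x7397

0x7397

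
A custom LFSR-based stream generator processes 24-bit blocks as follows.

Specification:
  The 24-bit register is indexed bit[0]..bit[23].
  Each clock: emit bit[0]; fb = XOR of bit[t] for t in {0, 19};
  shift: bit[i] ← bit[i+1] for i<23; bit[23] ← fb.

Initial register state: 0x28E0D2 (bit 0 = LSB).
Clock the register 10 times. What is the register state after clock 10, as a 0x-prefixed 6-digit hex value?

0x8DCA38

reg_0 = 0x28E0D2
clock 1: out=0, reg = 0x947069
clock 2: out=1, reg = 0xCA3834
clock 3: out=0, reg = 0xE51C1A
clock 4: out=0, reg = 0x728E0D
clock 5: out=1, reg = 0xB94706
clock 6: out=0, reg = 0xDCA383
clock 7: out=1, reg = 0x6E51C1
clock 8: out=1, reg = 0x3728E0
clock 9: out=0, reg = 0x1B9470
clock 10: out=0, reg = 0x8DCA38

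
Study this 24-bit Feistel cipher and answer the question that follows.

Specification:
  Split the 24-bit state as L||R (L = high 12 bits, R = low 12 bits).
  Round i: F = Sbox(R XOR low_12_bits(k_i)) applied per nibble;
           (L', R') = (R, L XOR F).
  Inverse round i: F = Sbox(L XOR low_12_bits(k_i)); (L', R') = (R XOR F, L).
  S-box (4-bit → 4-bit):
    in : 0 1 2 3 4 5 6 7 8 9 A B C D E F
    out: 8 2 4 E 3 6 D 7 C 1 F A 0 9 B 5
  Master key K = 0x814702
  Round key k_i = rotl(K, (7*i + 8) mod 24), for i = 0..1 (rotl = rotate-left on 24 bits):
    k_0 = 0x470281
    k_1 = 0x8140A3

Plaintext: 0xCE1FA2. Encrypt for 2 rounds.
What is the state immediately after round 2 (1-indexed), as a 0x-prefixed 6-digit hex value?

0x5AF922

s_0 = plaintext = 0xCE1FA2
s_1 = Round(s_0, k_0) = 0xFA25AF
s_2 = Round(s_1, k_1) = 0x5AF922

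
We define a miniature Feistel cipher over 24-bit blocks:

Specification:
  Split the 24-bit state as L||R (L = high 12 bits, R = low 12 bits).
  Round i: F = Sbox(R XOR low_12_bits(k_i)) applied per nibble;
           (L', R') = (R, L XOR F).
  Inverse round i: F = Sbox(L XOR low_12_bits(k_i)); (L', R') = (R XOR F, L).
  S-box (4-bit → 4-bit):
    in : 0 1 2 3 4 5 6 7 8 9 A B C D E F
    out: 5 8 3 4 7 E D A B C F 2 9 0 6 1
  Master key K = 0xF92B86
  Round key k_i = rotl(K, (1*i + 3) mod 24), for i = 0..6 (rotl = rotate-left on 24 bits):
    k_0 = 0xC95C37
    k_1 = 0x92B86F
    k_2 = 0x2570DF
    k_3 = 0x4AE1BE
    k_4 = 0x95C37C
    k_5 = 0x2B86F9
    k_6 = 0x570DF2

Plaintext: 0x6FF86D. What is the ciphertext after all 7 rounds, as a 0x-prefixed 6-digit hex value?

s_0 = plaintext = 0x6FF86D
s_1 = Round(s_0, k_0) = 0x86D110
s_2 = Round(s_1, k_1) = 0x1104CC
s_3 = Round(s_2, k_2) = 0x4CC694
s_4 = Round(s_3, k_3) = 0x694EF3
s_5 = Round(s_4, k_4) = 0xEF3625
s_6 = Round(s_5, k_5) = 0x625BFA
s_7 = Round(s_6, k_6) = 0xBFAB7E

0xBFAB7E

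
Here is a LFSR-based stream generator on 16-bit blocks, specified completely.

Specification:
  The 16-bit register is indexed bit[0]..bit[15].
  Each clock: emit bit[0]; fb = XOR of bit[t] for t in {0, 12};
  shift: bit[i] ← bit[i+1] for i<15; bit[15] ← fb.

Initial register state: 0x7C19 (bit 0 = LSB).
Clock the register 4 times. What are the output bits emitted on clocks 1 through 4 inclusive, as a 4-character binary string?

1001

reg_0 = 0x7C19
clock 1: out=1, reg = 0x3E0C
clock 2: out=0, reg = 0x9F06
clock 3: out=0, reg = 0xCF83
clock 4: out=1, reg = 0xE7C1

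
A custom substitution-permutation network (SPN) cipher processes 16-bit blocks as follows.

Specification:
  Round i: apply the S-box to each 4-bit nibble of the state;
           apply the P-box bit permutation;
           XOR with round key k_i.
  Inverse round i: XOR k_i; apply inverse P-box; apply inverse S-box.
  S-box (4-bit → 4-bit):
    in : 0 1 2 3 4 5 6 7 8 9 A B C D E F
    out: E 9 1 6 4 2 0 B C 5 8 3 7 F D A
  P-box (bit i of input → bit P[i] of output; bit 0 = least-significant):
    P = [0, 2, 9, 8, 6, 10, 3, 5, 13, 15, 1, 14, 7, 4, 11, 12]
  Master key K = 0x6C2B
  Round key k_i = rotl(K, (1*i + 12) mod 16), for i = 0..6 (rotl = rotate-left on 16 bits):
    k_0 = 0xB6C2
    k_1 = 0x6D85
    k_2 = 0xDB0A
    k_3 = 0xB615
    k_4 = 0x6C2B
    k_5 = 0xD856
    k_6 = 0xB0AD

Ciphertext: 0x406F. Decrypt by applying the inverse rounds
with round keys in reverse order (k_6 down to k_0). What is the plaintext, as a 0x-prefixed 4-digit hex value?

0x5292

s_0 = ciphertext = 0x406F
s_1 = InvRound(s_0, k_6) = 0x1D26
s_2 = InvRound(s_1, k_5) = 0x5F7A
s_3 = InvRound(s_2, k_4) = 0xF22E
s_4 = InvRound(s_3, k_3) = 0x5802
s_5 = InvRound(s_4, k_2) = 0x6548
s_6 = InvRound(s_5, k_1) = 0x969B
s_7 = InvRound(s_6, k_0) = 0x5292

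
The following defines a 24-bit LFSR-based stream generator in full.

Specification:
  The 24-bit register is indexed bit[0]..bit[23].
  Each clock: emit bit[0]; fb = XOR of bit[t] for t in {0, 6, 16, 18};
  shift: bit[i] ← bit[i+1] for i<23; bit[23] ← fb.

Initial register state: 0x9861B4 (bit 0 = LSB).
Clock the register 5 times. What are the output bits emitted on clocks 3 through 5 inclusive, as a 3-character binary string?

101

reg_0 = 0x9861B4
clock 1: out=0, reg = 0x4C30DA
clock 2: out=0, reg = 0x26186D
clock 3: out=1, reg = 0x930C36
clock 4: out=0, reg = 0xC9861B
clock 5: out=1, reg = 0x64C30D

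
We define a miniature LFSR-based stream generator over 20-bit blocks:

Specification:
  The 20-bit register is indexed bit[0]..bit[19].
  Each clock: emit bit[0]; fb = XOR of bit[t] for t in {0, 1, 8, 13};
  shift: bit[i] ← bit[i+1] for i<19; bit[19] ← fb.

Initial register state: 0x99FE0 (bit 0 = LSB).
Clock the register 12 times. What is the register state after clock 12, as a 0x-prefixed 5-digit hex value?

0x84399

reg_0 = 0x99FE0
clock 1: out=0, reg = 0xCCFF0
clock 2: out=0, reg = 0xE67F8
clock 3: out=0, reg = 0x733FC
clock 4: out=0, reg = 0x399FE
clock 5: out=0, reg = 0x1CCFF
clock 6: out=1, reg = 0x0E67F
clock 7: out=1, reg = 0x8733F
clock 8: out=1, reg = 0x4399F
clock 9: out=1, reg = 0x21CCF
clock 10: out=1, reg = 0x10E67
clock 11: out=1, reg = 0x08733
clock 12: out=1, reg = 0x84399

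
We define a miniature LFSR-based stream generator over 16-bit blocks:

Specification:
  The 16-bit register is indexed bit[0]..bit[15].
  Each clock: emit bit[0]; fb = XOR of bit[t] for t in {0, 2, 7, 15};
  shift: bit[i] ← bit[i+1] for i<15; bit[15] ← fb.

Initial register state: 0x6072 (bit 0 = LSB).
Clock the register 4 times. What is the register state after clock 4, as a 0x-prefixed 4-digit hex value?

0xA607

reg_0 = 0x6072
clock 1: out=0, reg = 0x3039
clock 2: out=1, reg = 0x981C
clock 3: out=0, reg = 0x4C0E
clock 4: out=0, reg = 0xA607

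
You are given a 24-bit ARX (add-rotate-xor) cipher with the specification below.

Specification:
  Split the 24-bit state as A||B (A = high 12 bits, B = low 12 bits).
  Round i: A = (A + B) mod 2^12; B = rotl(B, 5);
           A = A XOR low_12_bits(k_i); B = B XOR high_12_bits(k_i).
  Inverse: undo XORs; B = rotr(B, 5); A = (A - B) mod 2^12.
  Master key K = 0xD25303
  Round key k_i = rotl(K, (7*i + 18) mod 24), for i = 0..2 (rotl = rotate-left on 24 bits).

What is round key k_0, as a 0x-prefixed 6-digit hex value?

K = 0xD25303
k_0 = rotl(K, (7*0+18) mod 24) = rotl(K, 18) = 0x0F494C

0x0F494C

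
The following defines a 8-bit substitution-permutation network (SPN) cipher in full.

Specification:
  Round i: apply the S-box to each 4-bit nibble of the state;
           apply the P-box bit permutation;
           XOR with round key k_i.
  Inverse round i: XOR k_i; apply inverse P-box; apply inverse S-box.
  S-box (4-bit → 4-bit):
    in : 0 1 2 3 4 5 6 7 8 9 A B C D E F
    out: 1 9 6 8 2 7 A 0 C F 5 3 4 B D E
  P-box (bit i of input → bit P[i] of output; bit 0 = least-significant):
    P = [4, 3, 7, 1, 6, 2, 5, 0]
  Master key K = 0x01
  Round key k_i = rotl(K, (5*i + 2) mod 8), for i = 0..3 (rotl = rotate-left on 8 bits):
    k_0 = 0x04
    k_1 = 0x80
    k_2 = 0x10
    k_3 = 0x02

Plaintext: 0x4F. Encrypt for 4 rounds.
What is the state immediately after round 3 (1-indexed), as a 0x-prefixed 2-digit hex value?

s_0 = plaintext = 0x4F
s_1 = Round(s_0, k_0) = 0x8A
s_2 = Round(s_1, k_1) = 0x31
s_3 = Round(s_2, k_2) = 0x03
s_4 = Round(s_3, k_3) = 0x40

0x03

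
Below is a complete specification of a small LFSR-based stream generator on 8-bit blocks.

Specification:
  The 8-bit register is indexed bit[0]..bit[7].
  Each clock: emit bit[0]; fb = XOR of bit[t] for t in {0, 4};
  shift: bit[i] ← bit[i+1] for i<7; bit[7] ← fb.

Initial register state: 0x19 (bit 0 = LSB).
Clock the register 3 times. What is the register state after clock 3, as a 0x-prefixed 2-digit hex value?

reg_0 = 0x19
clock 1: out=1, reg = 0x0C
clock 2: out=0, reg = 0x06
clock 3: out=0, reg = 0x03

0x03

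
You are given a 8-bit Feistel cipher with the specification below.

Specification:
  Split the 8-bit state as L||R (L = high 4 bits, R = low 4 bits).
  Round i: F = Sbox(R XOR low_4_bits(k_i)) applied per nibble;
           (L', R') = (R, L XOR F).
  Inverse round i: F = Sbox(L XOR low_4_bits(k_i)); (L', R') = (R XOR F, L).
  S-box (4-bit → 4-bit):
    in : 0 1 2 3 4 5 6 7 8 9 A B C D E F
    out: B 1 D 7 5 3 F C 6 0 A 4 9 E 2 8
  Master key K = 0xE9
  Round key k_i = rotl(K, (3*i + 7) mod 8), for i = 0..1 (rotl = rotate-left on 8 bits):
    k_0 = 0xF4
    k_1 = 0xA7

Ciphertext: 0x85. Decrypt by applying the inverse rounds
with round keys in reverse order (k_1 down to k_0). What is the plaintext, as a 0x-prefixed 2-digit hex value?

0x8D

s_0 = ciphertext = 0x85
s_1 = InvRound(s_0, k_1) = 0xD8
s_2 = InvRound(s_1, k_0) = 0x8D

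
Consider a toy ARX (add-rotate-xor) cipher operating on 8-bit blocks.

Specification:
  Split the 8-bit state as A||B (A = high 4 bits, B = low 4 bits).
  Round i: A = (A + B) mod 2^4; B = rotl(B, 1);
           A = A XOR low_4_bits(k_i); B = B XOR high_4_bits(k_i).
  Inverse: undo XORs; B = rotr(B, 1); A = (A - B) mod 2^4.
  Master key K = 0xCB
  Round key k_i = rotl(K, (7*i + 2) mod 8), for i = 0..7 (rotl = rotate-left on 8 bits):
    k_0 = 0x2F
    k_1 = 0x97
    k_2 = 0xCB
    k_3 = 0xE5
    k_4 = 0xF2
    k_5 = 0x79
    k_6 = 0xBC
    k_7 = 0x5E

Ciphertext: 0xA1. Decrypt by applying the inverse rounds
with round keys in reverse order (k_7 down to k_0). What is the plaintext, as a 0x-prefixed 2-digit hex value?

s_0 = ciphertext = 0xA1
s_1 = InvRound(s_0, k_7) = 0x22
s_2 = InvRound(s_1, k_6) = 0x2C
s_3 = InvRound(s_2, k_5) = 0xED
s_4 = InvRound(s_3, k_4) = 0xB1
s_5 = InvRound(s_4, k_3) = 0xFF
s_6 = InvRound(s_5, k_2) = 0xB9
s_7 = InvRound(s_6, k_1) = 0xC0
s_8 = InvRound(s_7, k_0) = 0x21

0x21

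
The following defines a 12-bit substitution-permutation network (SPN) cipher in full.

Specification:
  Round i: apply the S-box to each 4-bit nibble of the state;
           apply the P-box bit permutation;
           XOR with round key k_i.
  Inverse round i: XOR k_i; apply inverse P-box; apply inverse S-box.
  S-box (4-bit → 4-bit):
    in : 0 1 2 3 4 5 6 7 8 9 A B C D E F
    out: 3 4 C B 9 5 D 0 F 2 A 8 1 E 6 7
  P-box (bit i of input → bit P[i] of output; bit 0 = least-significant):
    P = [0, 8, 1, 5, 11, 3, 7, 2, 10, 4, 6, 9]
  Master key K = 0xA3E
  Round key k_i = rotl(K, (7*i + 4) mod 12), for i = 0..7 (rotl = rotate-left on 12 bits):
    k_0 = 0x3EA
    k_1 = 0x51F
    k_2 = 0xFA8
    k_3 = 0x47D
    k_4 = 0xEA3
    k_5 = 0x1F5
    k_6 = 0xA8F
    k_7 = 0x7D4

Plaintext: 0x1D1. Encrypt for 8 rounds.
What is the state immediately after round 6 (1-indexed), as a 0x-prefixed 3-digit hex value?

0xED5

s_0 = plaintext = 0x1D1
s_1 = Round(s_0, k_0) = 0x324
s_2 = Round(s_1, k_1) = 0x3AA
s_3 = Round(s_2, k_2) = 0x894
s_4 = Round(s_3, k_3) = 0x204
s_5 = Round(s_4, k_4) = 0x4CA
s_6 = Round(s_5, k_5) = 0xED5
s_7 = Round(s_6, k_6) = 0xA50
s_8 = Round(s_7, k_7) = 0xC45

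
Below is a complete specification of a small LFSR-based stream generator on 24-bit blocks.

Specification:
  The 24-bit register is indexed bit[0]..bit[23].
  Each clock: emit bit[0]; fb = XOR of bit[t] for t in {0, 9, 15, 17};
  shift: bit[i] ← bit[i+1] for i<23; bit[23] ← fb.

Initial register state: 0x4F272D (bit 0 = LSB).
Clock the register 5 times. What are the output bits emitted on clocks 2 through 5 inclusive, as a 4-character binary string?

reg_0 = 0x4F272D
clock 1: out=1, reg = 0xA79396
clock 2: out=0, reg = 0xD3C9CB
clock 3: out=1, reg = 0xE9E4E5
clock 4: out=1, reg = 0x74F272
clock 5: out=0, reg = 0x3A7939

0110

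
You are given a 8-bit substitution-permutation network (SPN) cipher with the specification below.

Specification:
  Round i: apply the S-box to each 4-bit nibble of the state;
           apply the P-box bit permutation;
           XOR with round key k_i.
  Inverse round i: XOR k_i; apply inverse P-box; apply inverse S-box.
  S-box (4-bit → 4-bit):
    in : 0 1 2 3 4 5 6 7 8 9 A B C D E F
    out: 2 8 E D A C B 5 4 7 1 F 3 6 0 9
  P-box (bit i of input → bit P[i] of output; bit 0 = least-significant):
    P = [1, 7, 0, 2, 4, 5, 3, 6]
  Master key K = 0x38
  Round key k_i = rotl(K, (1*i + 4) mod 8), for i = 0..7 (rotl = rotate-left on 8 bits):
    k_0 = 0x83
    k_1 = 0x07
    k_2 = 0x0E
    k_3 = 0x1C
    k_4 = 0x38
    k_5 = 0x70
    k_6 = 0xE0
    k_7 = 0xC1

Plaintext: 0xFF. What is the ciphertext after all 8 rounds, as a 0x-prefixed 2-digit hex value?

s_0 = plaintext = 0xFF
s_1 = Round(s_0, k_0) = 0xD5
s_2 = Round(s_1, k_1) = 0x2A
s_3 = Round(s_2, k_2) = 0x64
s_4 = Round(s_3, k_3) = 0xE8
s_5 = Round(s_4, k_4) = 0x39
s_6 = Round(s_5, k_5) = 0xAB
s_7 = Round(s_6, k_6) = 0x77
s_8 = Round(s_7, k_7) = 0xDA

0xDA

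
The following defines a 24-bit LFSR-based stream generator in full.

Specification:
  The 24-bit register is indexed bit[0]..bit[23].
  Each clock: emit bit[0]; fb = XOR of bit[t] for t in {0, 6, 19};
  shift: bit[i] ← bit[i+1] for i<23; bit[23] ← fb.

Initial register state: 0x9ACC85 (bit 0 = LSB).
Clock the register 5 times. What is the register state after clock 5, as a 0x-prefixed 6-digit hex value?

0x24D664

reg_0 = 0x9ACC85
clock 1: out=1, reg = 0x4D6642
clock 2: out=0, reg = 0x26B321
clock 3: out=1, reg = 0x935990
clock 4: out=0, reg = 0x49ACC8
clock 5: out=0, reg = 0x24D664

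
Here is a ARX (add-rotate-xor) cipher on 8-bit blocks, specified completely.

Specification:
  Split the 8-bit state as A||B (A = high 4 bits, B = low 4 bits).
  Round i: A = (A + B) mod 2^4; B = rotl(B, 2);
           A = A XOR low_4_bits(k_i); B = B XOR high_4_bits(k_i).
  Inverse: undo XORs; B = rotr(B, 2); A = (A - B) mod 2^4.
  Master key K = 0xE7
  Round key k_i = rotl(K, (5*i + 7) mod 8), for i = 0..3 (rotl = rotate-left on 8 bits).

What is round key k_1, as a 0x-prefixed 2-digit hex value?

K = 0xE7
k_0 = rotl(K, (5*0+7) mod 8) = rotl(K, 7) = 0xF3
k_1 = rotl(K, (5*1+7) mod 8) = rotl(K, 4) = 0x7E

0x7E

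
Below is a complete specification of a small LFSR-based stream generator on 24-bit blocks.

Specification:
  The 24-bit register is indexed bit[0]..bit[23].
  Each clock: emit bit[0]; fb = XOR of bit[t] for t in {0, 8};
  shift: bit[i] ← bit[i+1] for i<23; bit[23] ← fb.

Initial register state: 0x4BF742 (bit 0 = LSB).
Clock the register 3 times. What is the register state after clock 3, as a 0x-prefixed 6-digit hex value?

0xA97EE8

reg_0 = 0x4BF742
clock 1: out=0, reg = 0xA5FBA1
clock 2: out=1, reg = 0x52FDD0
clock 3: out=0, reg = 0xA97EE8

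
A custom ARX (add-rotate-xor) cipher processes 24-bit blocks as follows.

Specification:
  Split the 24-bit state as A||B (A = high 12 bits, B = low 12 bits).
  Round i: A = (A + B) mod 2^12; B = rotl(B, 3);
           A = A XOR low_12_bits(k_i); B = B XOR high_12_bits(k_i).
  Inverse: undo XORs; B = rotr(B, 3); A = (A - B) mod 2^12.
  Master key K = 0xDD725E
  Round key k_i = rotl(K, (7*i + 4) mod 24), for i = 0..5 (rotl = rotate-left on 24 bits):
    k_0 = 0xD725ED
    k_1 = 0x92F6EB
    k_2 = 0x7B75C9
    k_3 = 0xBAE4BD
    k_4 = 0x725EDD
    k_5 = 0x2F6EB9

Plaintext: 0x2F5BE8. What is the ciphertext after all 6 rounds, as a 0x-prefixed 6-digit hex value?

0xBCA613

s_0 = plaintext = 0x2F5BE8
s_1 = Round(s_0, k_0) = 0xB30237
s_2 = Round(s_1, k_1) = 0xB8C896
s_3 = Round(s_2, k_2) = 0x1EB303
s_4 = Round(s_3, k_3) = 0x0533B7
s_5 = Round(s_4, k_4) = 0xAD7A9C
s_6 = Round(s_5, k_5) = 0xBCA613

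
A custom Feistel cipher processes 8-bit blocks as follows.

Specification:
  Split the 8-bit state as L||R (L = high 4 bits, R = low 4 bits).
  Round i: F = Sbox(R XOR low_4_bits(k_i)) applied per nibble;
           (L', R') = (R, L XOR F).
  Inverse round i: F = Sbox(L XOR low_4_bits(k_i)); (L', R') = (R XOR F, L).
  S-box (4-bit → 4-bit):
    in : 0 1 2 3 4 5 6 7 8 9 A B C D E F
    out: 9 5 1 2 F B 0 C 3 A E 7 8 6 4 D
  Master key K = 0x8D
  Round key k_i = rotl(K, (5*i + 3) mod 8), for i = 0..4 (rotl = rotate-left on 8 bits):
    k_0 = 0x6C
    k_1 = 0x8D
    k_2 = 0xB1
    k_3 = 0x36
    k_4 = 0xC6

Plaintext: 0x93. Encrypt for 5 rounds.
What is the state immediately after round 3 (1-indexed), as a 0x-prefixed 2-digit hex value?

s_0 = plaintext = 0x93
s_1 = Round(s_0, k_0) = 0x34
s_2 = Round(s_1, k_1) = 0x49
s_3 = Round(s_2, k_2) = 0x97
s_4 = Round(s_3, k_3) = 0x7C
s_5 = Round(s_4, k_4) = 0xC9

0x97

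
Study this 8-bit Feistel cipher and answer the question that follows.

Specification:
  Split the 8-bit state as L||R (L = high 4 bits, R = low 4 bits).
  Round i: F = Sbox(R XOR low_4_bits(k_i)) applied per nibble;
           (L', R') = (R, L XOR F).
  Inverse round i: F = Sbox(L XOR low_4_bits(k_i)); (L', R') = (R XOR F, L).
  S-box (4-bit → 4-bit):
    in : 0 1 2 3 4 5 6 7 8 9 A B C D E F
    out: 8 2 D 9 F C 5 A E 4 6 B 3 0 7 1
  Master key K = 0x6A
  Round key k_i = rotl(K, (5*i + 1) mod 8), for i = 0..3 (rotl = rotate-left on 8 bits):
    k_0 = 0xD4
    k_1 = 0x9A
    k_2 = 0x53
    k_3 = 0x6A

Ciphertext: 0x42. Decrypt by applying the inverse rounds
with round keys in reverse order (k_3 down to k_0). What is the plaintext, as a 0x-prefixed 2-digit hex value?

0x7E

s_0 = ciphertext = 0x42
s_1 = InvRound(s_0, k_3) = 0x54
s_2 = InvRound(s_1, k_2) = 0x15
s_3 = InvRound(s_2, k_1) = 0xE1
s_4 = InvRound(s_3, k_0) = 0x7E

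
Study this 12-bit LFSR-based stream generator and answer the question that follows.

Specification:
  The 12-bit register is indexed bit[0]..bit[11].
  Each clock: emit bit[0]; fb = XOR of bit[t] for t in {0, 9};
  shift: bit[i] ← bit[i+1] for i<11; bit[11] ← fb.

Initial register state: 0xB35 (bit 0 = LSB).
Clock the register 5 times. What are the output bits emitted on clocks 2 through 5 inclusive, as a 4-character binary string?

reg_0 = 0xB35
clock 1: out=1, reg = 0x59A
clock 2: out=0, reg = 0x2CD
clock 3: out=1, reg = 0x166
clock 4: out=0, reg = 0x0B3
clock 5: out=1, reg = 0x859

0101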